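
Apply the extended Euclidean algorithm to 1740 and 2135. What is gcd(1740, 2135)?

Repeated division:
2135 = 1×1740 + 395
1740 = 4×395 + 160
395 = 2×160 + 75
160 = 2×75 + 10
75 = 7×10 + 5
10 = 2×5 + 0
gcd(1740, 2135) = 5.
Back-substituting:
5 = 75 − 7·10
5 = −7·160 + 15·75
5 = 15·395 − 37·160
5 = −37·1740 + 163·395
5 = 163·2135 − 200·1740
So 5 = (163)·2135 + (-200)·1740.

5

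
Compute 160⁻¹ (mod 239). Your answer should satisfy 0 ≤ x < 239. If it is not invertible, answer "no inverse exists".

121

Run Euclid on (239, 160):
239 = 1×160 + 79
160 = 2×79 + 2
79 = 39×2 + 1
2 = 2×1 + 0
The gcd is 1. Working backward:
1 = 79 − 39·2
1 = −39·160 + 79·79
1 = 79·239 − 118·160
So 160·(-118) ≡ 1 (mod 239), and -118 ≡ 121 (mod 239).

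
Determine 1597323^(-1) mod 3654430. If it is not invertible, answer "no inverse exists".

no inverse exists

Euclidean algorithm on 3654430, 1597323:
3654430 = 2*1597323 + 459784
1597323 = 3*459784 + 217971
459784 = 2*217971 + 23842
217971 = 9*23842 + 3393
23842 = 7*3393 + 91
3393 = 37*91 + 26
91 = 3*26 + 13
26 = 2*13 + 0
Since gcd = 13 > 1, 1597323 is not a unit mod 3654430.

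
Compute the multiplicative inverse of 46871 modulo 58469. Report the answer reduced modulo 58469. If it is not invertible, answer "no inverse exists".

gcd(58469, 46871) by repeated division:
58469 = 1·46871 + 11598
46871 = 4·11598 + 479
11598 = 24·479 + 102
479 = 4·102 + 71
102 = 1·71 + 31
71 = 2·31 + 9
31 = 3·9 + 4
9 = 2·4 + 1
4 = 4·1 + 0
gcd = 1, so the inverse exists. Back-substitute:
1 = 9 − 2·4
1 = −2·31 + 7·9
1 = 7·71 − 16·31
1 = −16·102 + 23·71
1 = 23·479 − 108·102
1 = −108·11598 + 2615·479
1 = 2615·46871 − 10568·11598
1 = −10568·58469 + 13183·46871
So 46871·13183 ≡ 1 (mod 58469).

13183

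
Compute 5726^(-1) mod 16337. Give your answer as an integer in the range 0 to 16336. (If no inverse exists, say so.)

7712

gcd(16337, 5726) by repeated division:
16337 = 2×5726 + 4885
5726 = 1×4885 + 841
4885 = 5×841 + 680
841 = 1×680 + 161
680 = 4×161 + 36
161 = 4×36 + 17
36 = 2×17 + 2
17 = 8×2 + 1
2 = 2×1 + 0
The gcd is 1. Working backward:
1 = 17 − 8·2
1 = −8·36 + 17·17
1 = 17·161 − 76·36
1 = −76·680 + 321·161
1 = 321·841 − 397·680
1 = −397·4885 + 2306·841
1 = 2306·5726 − 2703·4885
1 = −2703·16337 + 7712·5726
So 5726·7712 ≡ 1 (mod 16337).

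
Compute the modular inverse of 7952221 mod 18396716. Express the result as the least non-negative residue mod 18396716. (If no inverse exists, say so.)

Extended Euclidean algorithm:
18396716 = 2·7952221 + 2492274
7952221 = 3·2492274 + 475399
2492274 = 5·475399 + 115279
475399 = 4·115279 + 14283
115279 = 8·14283 + 1015
14283 = 14·1015 + 73
1015 = 13·73 + 66
73 = 1·66 + 7
66 = 9·7 + 3
7 = 2·3 + 1
3 = 3·1 + 0
The gcd is 1. Working backward:
1 = 7 − 2·3
1 = −2·66 + 19·7
1 = 19·73 − 21·66
1 = −21·1015 + 292·73
1 = 292·14283 − 4109·1015
1 = −4109·115279 + 33164·14283
1 = 33164·475399 − 136765·115279
1 = −136765·2492274 + 716989·475399
1 = 716989·7952221 − 2287732·2492274
1 = −2287732·18396716 + 5292453·7952221
So 7952221·5292453 ≡ 1 (mod 18396716).

5292453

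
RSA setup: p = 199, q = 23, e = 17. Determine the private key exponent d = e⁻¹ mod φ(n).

φ(n) = (p−1)(q−1) = 198·22 = 4356.
Need d with 17·d ≡ 1 (mod 4356). Apply the extended Euclidean algorithm:
4356 = 256·17 + 4
17 = 4·4 + 1
4 = 4·1 + 0
Back-substitute:
1 = 17 − 4·4
1 = −4·4356 + 1025·17
So 17·1025 ≡ 1 (mod 4356), hence d = 1025.

1025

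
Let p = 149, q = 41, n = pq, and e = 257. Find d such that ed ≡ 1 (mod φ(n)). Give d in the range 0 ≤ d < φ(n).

1313

φ(n) = (p−1)(q−1) = 148·40 = 5920.
Need d with 257·d ≡ 1 (mod 5920). Apply the extended Euclidean algorithm:
5920 = 23·257 + 9
257 = 28·9 + 5
9 = 1·5 + 4
5 = 1·4 + 1
4 = 4·1 + 0
Back-substitute:
1 = 5 − 4
1 = −9 + 2·5
1 = 2·257 − 57·9
1 = −57·5920 + 1313·257
So 257·1313 ≡ 1 (mod 5920), hence d = 1313.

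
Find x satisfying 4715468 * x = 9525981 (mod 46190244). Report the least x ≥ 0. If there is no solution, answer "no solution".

gcd(4715468, 46190244):
46190244 = 9×4715468 + 3751032
4715468 = 1×3751032 + 964436
3751032 = 3×964436 + 857724
964436 = 1×857724 + 106712
857724 = 8×106712 + 4028
106712 = 26×4028 + 1984
4028 = 2×1984 + 60
1984 = 33×60 + 4
60 = 15×4 + 0
gcd = 4, but 4 ∤ 9525981, so the congruence has no solution.

no solution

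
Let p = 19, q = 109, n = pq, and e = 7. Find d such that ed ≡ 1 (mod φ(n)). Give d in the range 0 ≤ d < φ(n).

φ(n) = (p−1)(q−1) = 18·108 = 1944.
Need d with 7·d ≡ 1 (mod 1944). Apply the extended Euclidean algorithm:
1944 = 277·7 + 5
7 = 1·5 + 2
5 = 2·2 + 1
2 = 2·1 + 0
Back-substitute:
1 = 5 − 2·2
1 = −2·7 + 3·5
1 = 3·1944 − 833·7
So 7·(-833) ≡ 1 (mod 1944), hence d ≡ -833 ≡ 1111 (mod 1944).

1111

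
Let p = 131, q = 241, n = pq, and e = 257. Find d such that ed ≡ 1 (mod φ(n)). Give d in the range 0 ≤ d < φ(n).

φ(n) = (p−1)(q−1) = 130·240 = 31200.
Need d with 257·d ≡ 1 (mod 31200). Apply the extended Euclidean algorithm:
31200 = 121·257 + 103
257 = 2·103 + 51
103 = 2·51 + 1
51 = 51·1 + 0
Back-substitute:
1 = 103 − 2·51
1 = −2·257 + 5·103
1 = 5·31200 − 607·257
So 257·(-607) ≡ 1 (mod 31200), hence d ≡ -607 ≡ 30593 (mod 31200).

30593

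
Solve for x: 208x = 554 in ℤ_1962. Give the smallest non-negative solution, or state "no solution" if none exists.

First find gcd(208, 1962):
1962 = 9*208 + 90
208 = 2*90 + 28
90 = 3*28 + 6
28 = 4*6 + 4
6 = 1*4 + 2
4 = 2*2 + 0
gcd = 2 and 2 | 554, so solutions exist. Divide through by 2: 104x ≡ 277 (mod 981).
Now find 104⁻¹ mod 981:
981 = 9×104 + 45
104 = 2×45 + 14
45 = 3×14 + 3
14 = 4×3 + 2
3 = 1×2 + 1
2 = 2×1 + 0
Back-substitute:
1 = 3 − 2
1 = −14 + 5·3
1 = 5·45 − 16·14
1 = −16·104 + 37·45
1 = 37·981 − 349·104
So 104·(-349) ≡ 1 (mod 981), i.e. 104⁻¹ ≡ 632.
Then x ≡ 632·277 ≡ 446 (mod 981); the smallest non-negative solution is x = 446.

446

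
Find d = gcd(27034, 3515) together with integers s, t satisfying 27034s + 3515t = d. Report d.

Repeated division:
27034 = 7*3515 + 2429
3515 = 1*2429 + 1086
2429 = 2*1086 + 257
1086 = 4*257 + 58
257 = 4*58 + 25
58 = 2*25 + 8
25 = 3*8 + 1
8 = 8*1 + 0
gcd(27034, 3515) = 1.
Back-substituting:
1 = 25 − 3·8
1 = −3·58 + 7·25
1 = 7·257 − 31·58
1 = −31·1086 + 131·257
1 = 131·2429 − 293·1086
1 = −293·3515 + 424·2429
1 = 424·27034 − 3261·3515
So 1 = (424)·27034 + (-3261)·3515.

1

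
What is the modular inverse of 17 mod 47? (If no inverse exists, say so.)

Apply the Euclidean algorithm to 47 and 17:
47 = 2·17 + 13
17 = 1·13 + 4
13 = 3·4 + 1
4 = 4·1 + 0
gcd = 1, so the inverse exists. Back-substitute:
1 = 13 − 3·4
1 = −3·17 + 4·13
1 = 4·47 − 11·17
Hence 17⁻¹ ≡ -11 ≡ 36 (mod 47).

36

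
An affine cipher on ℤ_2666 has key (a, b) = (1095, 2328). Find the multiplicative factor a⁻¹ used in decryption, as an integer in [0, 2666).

Extended Euclidean algorithm:
2666 = 2×1095 + 476
1095 = 2×476 + 143
476 = 3×143 + 47
143 = 3×47 + 2
47 = 23×2 + 1
2 = 2×1 + 0
The gcd is 1. Working backward:
1 = 47 − 23·2
1 = −23·143 + 70·47
1 = 70·476 − 233·143
1 = −233·1095 + 536·476
1 = 536·2666 − 1305·1095
So 1095·(-1305) ≡ 1 (mod 2666), and -1305 ≡ 1361 (mod 2666).

1361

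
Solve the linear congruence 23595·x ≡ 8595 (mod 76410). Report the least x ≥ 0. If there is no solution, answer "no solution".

1707

First find gcd(23595, 76410):
76410 = 3·23595 + 5625
23595 = 4·5625 + 1095
5625 = 5·1095 + 150
1095 = 7·150 + 45
150 = 3·45 + 15
45 = 3·15 + 0
gcd = 15 and 15 | 8595, so solutions exist. Divide through by 15: 1573x ≡ 573 (mod 5094).
Now find 1573⁻¹ mod 5094:
5094 = 3*1573 + 375
1573 = 4*375 + 73
375 = 5*73 + 10
73 = 7*10 + 3
10 = 3*3 + 1
3 = 3*1 + 0
Back-substitute:
1 = 10 − 3·3
1 = −3·73 + 22·10
1 = 22·375 − 113·73
1 = −113·1573 + 474·375
1 = 474·5094 − 1535·1573
So 1573·(-1535) ≡ 1 (mod 5094), i.e. 1573⁻¹ ≡ 3559.
Then x ≡ 3559·573 ≡ 1707 (mod 5094); the smallest non-negative solution is x = 1707.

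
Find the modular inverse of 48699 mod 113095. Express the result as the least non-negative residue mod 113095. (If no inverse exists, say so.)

gcd(113095, 48699) by repeated division:
113095 = 2×48699 + 15697
48699 = 3×15697 + 1608
15697 = 9×1608 + 1225
1608 = 1×1225 + 383
1225 = 3×383 + 76
383 = 5×76 + 3
76 = 25×3 + 1
3 = 3×1 + 0
Since gcd(48699, 113095) = 1, back-substitute to write 1 as a combination:
1 = 76 − 25·3
1 = −25·383 + 126·76
1 = 126·1225 − 403·383
1 = −403·1608 + 529·1225
1 = 529·15697 − 5164·1608
1 = −5164·48699 + 16021·15697
1 = 16021·113095 − 37206·48699
Thus 48699·(-37206) ≡ 1 (mod 113095); reducing, -37206 mod 113095 = 75889.

75889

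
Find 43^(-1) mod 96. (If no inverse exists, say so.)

67

Extended Euclidean algorithm:
96 = 2×43 + 10
43 = 4×10 + 3
10 = 3×3 + 1
3 = 3×1 + 0
gcd = 1, so the inverse exists. Back-substitute:
1 = 10 − 3·3
1 = −3·43 + 13·10
1 = 13·96 − 29·43
Hence 43⁻¹ ≡ -29 ≡ 67 (mod 96).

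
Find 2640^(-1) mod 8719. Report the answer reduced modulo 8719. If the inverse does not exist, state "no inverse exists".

Apply the Euclidean algorithm to 8719 and 2640:
8719 = 3*2640 + 799
2640 = 3*799 + 243
799 = 3*243 + 70
243 = 3*70 + 33
70 = 2*33 + 4
33 = 8*4 + 1
4 = 4*1 + 0
gcd = 1, so the inverse exists. Back-substitute:
1 = 33 − 8·4
1 = −8·70 + 17·33
1 = 17·243 − 59·70
1 = −59·799 + 194·243
1 = 194·2640 − 641·799
1 = −641·8719 + 2117·2640
So 2640·2117 ≡ 1 (mod 8719).

2117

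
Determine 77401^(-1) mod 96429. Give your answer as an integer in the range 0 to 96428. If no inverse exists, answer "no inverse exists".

gcd(96429, 77401) by repeated division:
96429 = 1×77401 + 19028
77401 = 4×19028 + 1289
19028 = 14×1289 + 982
1289 = 1×982 + 307
982 = 3×307 + 61
307 = 5×61 + 2
61 = 30×2 + 1
2 = 2×1 + 0
gcd = 1, so the inverse exists. Back-substitute:
1 = 61 − 30·2
1 = −30·307 + 151·61
1 = 151·982 − 483·307
1 = −483·1289 + 634·982
1 = 634·19028 − 9359·1289
1 = −9359·77401 + 38070·19028
1 = 38070·96429 − 47429·77401
Hence 77401⁻¹ ≡ -47429 ≡ 49000 (mod 96429).

49000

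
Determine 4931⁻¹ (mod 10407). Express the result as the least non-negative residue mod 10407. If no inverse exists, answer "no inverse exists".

gcd(10407, 4931) by repeated division:
10407 = 2·4931 + 545
4931 = 9·545 + 26
545 = 20·26 + 25
26 = 1·25 + 1
25 = 25·1 + 0
gcd = 1, so the inverse exists. Back-substitute:
1 = 26 − 25
1 = −545 + 21·26
1 = 21·4931 − 190·545
1 = −190·10407 + 401·4931
So 4931·401 ≡ 1 (mod 10407).

401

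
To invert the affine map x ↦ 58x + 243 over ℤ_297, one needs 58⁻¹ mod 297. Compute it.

gcd(297, 58) by repeated division:
297 = 5·58 + 7
58 = 8·7 + 2
7 = 3·2 + 1
2 = 2·1 + 0
gcd = 1, so the inverse exists. Back-substitute:
1 = 7 − 3·2
1 = −3·58 + 25·7
1 = 25·297 − 128·58
Hence 58⁻¹ ≡ -128 ≡ 169 (mod 297).

169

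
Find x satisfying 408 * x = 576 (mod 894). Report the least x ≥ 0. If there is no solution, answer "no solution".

First find gcd(408, 894):
894 = 2×408 + 78
408 = 5×78 + 18
78 = 4×18 + 6
18 = 3×6 + 0
gcd = 6 and 6 | 576, so solutions exist. Divide through by 6: 68x ≡ 96 (mod 149).
Now find 68⁻¹ mod 149:
149 = 2×68 + 13
68 = 5×13 + 3
13 = 4×3 + 1
3 = 3×1 + 0
Back-substitute:
1 = 13 − 4·3
1 = −4·68 + 21·13
1 = 21·149 − 46·68
So 68·(-46) ≡ 1 (mod 149), i.e. 68⁻¹ ≡ 103.
Then x ≡ 103·96 ≡ 54 (mod 149); the smallest non-negative solution is x = 54.

54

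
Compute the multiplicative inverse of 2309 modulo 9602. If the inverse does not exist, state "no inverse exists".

3909

Extended Euclidean algorithm:
9602 = 4*2309 + 366
2309 = 6*366 + 113
366 = 3*113 + 27
113 = 4*27 + 5
27 = 5*5 + 2
5 = 2*2 + 1
2 = 2*1 + 0
gcd = 1, so the inverse exists. Back-substitute:
1 = 5 − 2·2
1 = −2·27 + 11·5
1 = 11·113 − 46·27
1 = −46·366 + 149·113
1 = 149·2309 − 940·366
1 = −940·9602 + 3909·2309
So 2309·3909 ≡ 1 (mod 9602).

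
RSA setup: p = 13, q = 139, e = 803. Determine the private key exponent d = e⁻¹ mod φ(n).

φ(n) = (p−1)(q−1) = 12·138 = 1656.
Need d with 803·d ≡ 1 (mod 1656). Apply the extended Euclidean algorithm:
1656 = 2*803 + 50
803 = 16*50 + 3
50 = 16*3 + 2
3 = 1*2 + 1
2 = 2*1 + 0
Back-substitute:
1 = 3 − 2
1 = −50 + 17·3
1 = 17·803 − 273·50
1 = −273·1656 + 563·803
So 803·563 ≡ 1 (mod 1656), hence d = 563.

563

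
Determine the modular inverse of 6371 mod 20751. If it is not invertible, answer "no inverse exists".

18458

Run Euclid on (20751, 6371):
20751 = 3×6371 + 1638
6371 = 3×1638 + 1457
1638 = 1×1457 + 181
1457 = 8×181 + 9
181 = 20×9 + 1
9 = 9×1 + 0
Since gcd(6371, 20751) = 1, back-substitute to write 1 as a combination:
1 = 181 − 20·9
1 = −20·1457 + 161·181
1 = 161·1638 − 181·1457
1 = −181·6371 + 704·1638
1 = 704·20751 − 2293·6371
Thus 6371·(-2293) ≡ 1 (mod 20751); reducing, -2293 mod 20751 = 18458.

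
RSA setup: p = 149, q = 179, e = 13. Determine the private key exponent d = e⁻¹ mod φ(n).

4053

φ(n) = (p−1)(q−1) = 148·178 = 26344.
Need d with 13·d ≡ 1 (mod 26344). Apply the extended Euclidean algorithm:
26344 = 2026×13 + 6
13 = 2×6 + 1
6 = 6×1 + 0
Back-substitute:
1 = 13 − 2·6
1 = −2·26344 + 4053·13
So 13·4053 ≡ 1 (mod 26344), hence d = 4053.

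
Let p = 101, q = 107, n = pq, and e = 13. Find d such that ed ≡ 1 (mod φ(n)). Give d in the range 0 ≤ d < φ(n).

4077

φ(n) = (p−1)(q−1) = 100·106 = 10600.
Need d with 13·d ≡ 1 (mod 10600). Apply the extended Euclidean algorithm:
10600 = 815*13 + 5
13 = 2*5 + 3
5 = 1*3 + 2
3 = 1*2 + 1
2 = 2*1 + 0
Back-substitute:
1 = 3 − 2
1 = −5 + 2·3
1 = 2·13 − 5·5
1 = −5·10600 + 4077·13
So 13·4077 ≡ 1 (mod 10600), hence d = 4077.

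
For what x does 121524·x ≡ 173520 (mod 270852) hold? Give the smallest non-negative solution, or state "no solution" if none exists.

10294

First find gcd(121524, 270852):
270852 = 2·121524 + 27804
121524 = 4·27804 + 10308
27804 = 2·10308 + 7188
10308 = 1·7188 + 3120
7188 = 2·3120 + 948
3120 = 3·948 + 276
948 = 3·276 + 120
276 = 2·120 + 36
120 = 3·36 + 12
36 = 3·12 + 0
gcd = 12 and 12 | 173520, so solutions exist. Divide through by 12: 10127x ≡ 14460 (mod 22571).
Now find 10127⁻¹ mod 22571:
22571 = 2·10127 + 2317
10127 = 4·2317 + 859
2317 = 2·859 + 599
859 = 1·599 + 260
599 = 2·260 + 79
260 = 3·79 + 23
79 = 3·23 + 10
23 = 2·10 + 3
10 = 3·3 + 1
3 = 3·1 + 0
Back-substitute:
1 = 10 − 3·3
1 = −3·23 + 7·10
1 = 7·79 − 24·23
1 = −24·260 + 79·79
1 = 79·599 − 182·260
1 = −182·859 + 261·599
1 = 261·2317 − 704·859
1 = −704·10127 + 3077·2317
1 = 3077·22571 − 6858·10127
So 10127·(-6858) ≡ 1 (mod 22571), i.e. 10127⁻¹ ≡ 15713.
Then x ≡ 15713·14460 ≡ 10294 (mod 22571); the smallest non-negative solution is x = 10294.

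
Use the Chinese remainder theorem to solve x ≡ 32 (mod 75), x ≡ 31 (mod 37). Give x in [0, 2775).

Write x = 32 + 75·k. Then 75·k ≡ 31 − 32 ≡ 36 (mod 37).
Need 75⁻¹ mod 37. Extended Euclid on (37, 1):
37 = 37×1 + 0
75⁻¹ ≡ 1 (mod 37), so k ≡ 1·36 ≡ 36 (mod 37).
x = 32 + 75·36 = 2732.

2732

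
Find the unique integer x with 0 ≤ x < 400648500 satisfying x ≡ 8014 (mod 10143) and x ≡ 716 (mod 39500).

333854716

Write x = 8014 + 10143·k. Then 10143·k ≡ 716 − 8014 ≡ 32202 (mod 39500).
Need 10143⁻¹ mod 39500. Extended Euclid on (39500, 10143):
39500 = 3·10143 + 9071
10143 = 1·9071 + 1072
9071 = 8·1072 + 495
1072 = 2·495 + 82
495 = 6·82 + 3
82 = 27·3 + 1
3 = 3·1 + 0
Back-substitute:
1 = 82 − 27·3
1 = −27·495 + 163·82
1 = 163·1072 − 353·495
1 = −353·9071 + 2987·1072
1 = 2987·10143 − 3340·9071
1 = −3340·39500 + 13007·10143
10143⁻¹ ≡ 13007 (mod 39500), so k ≡ 13007·32202 ≡ 32914 (mod 39500).
x = 8014 + 10143·32914 = 333854716.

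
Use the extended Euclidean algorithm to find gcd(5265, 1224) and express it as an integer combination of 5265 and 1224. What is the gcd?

9

Apply Euclid's algorithm to 5265 and 1224:
5265 = 4×1224 + 369
1224 = 3×369 + 117
369 = 3×117 + 18
117 = 6×18 + 9
18 = 2×9 + 0
gcd(5265, 1224) = 9.
Working backward:
9 = 117 − 6·18
9 = −6·369 + 19·117
9 = 19·1224 − 63·369
9 = −63·5265 + 271·1224
So 9 = (-63)·5265 + (271)·1224.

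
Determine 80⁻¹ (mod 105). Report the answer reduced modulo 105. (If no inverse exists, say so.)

Compute gcd(80, 105):
105 = 1*80 + 25
80 = 3*25 + 5
25 = 5*5 + 0
The gcd is 5, not 1, hence no inverse exists.

no inverse exists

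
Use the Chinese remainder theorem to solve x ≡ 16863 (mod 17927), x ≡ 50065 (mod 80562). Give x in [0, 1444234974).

1106005201

Write x = 16863 + 17927·k. Then 17927·k ≡ 50065 − 16863 ≡ 33202 (mod 80562).
Need 17927⁻¹ mod 80562. Extended Euclid on (80562, 17927):
80562 = 4·17927 + 8854
17927 = 2·8854 + 219
8854 = 40·219 + 94
219 = 2·94 + 31
94 = 3·31 + 1
31 = 31·1 + 0
Back-substitute:
1 = 94 − 3·31
1 = −3·219 + 7·94
1 = 7·8854 − 283·219
1 = −283·17927 + 573·8854
1 = 573·80562 − 2575·17927
17927⁻¹ ≡ 77987 (mod 80562), so k ≡ 77987·33202 ≡ 61694 (mod 80562).
x = 16863 + 17927·61694 = 1106005201.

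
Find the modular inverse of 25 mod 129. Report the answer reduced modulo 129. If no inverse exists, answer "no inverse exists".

31

Run Euclid on (129, 25):
129 = 5*25 + 4
25 = 6*4 + 1
4 = 4*1 + 0
Since gcd(25, 129) = 1, back-substitute to write 1 as a combination:
1 = 25 − 6·4
1 = −6·129 + 31·25
So 25·31 ≡ 1 (mod 129).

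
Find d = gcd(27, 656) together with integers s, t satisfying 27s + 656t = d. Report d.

Repeated division:
656 = 24×27 + 8
27 = 3×8 + 3
8 = 2×3 + 2
3 = 1×2 + 1
2 = 2×1 + 0
gcd(27, 656) = 1.
Working backward:
1 = 3 − 2
1 = −8 + 3·3
1 = 3·27 − 10·8
1 = −10·656 + 243·27
So 1 = (-10)·656 + (243)·27.

1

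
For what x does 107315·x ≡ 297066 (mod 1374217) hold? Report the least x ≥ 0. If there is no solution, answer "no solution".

no solution

gcd(107315, 1374217):
1374217 = 12×107315 + 86437
107315 = 1×86437 + 20878
86437 = 4×20878 + 2925
20878 = 7×2925 + 403
2925 = 7×403 + 104
403 = 3×104 + 91
104 = 1×91 + 13
91 = 7×13 + 0
gcd = 13, but 13 ∤ 297066, so the congruence has no solution.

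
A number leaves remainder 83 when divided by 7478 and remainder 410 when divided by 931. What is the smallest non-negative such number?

Write x = 83 + 7478·k. Then 7478·k ≡ 410 − 83 ≡ 327 (mod 931).
Need 7478⁻¹ mod 931. Extended Euclid on (931, 30):
931 = 31*30 + 1
30 = 30*1 + 0
Back-substitute:
1 = 931 − 31·30
7478⁻¹ ≡ 900 (mod 931), so k ≡ 900·327 ≡ 104 (mod 931).
x = 83 + 7478·104 = 777795.

777795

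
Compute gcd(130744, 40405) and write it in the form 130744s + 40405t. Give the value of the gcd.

Repeated division:
130744 = 3·40405 + 9529
40405 = 4·9529 + 2289
9529 = 4·2289 + 373
2289 = 6·373 + 51
373 = 7·51 + 16
51 = 3·16 + 3
16 = 5·3 + 1
3 = 3·1 + 0
gcd(130744, 40405) = 1.
Express as a combination:
1 = 16 − 5·3
1 = −5·51 + 16·16
1 = 16·373 − 117·51
1 = −117·2289 + 718·373
1 = 718·9529 − 2989·2289
1 = −2989·40405 + 12674·9529
1 = 12674·130744 − 41011·40405
So 1 = (12674)·130744 + (-41011)·40405.

1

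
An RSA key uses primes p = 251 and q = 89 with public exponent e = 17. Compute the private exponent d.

10353

φ(n) = (p−1)(q−1) = 250·88 = 22000.
Need d with 17·d ≡ 1 (mod 22000). Apply the extended Euclidean algorithm:
22000 = 1294·17 + 2
17 = 8·2 + 1
2 = 2·1 + 0
Back-substitute:
1 = 17 − 8·2
1 = −8·22000 + 10353·17
So 17·10353 ≡ 1 (mod 22000), hence d = 10353.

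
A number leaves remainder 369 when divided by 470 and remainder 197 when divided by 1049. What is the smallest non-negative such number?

Write x = 369 + 470·k. Then 470·k ≡ 197 − 369 ≡ 877 (mod 1049).
Need 470⁻¹ mod 1049. Extended Euclid on (1049, 470):
1049 = 2·470 + 109
470 = 4·109 + 34
109 = 3·34 + 7
34 = 4·7 + 6
7 = 1·6 + 1
6 = 6·1 + 0
Back-substitute:
1 = 7 − 6
1 = −34 + 5·7
1 = 5·109 − 16·34
1 = −16·470 + 69·109
1 = 69·1049 − 154·470
470⁻¹ ≡ 895 (mod 1049), so k ≡ 895·877 ≡ 263 (mod 1049).
x = 369 + 470·263 = 123979.

123979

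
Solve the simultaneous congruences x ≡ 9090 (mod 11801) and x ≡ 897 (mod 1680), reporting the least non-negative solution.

1035777

Write x = 9090 + 11801·k. Then 11801·k ≡ 897 − 9090 ≡ 207 (mod 1680).
Need 11801⁻¹ mod 1680. Extended Euclid on (1680, 41):
1680 = 40*41 + 40
41 = 1*40 + 1
40 = 40*1 + 0
Back-substitute:
1 = 41 − 40
1 = −1680 + 41·41
11801⁻¹ ≡ 41 (mod 1680), so k ≡ 41·207 ≡ 87 (mod 1680).
x = 9090 + 11801·87 = 1035777.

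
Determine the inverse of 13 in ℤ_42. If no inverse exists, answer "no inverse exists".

13

Extended Euclidean algorithm:
42 = 3×13 + 3
13 = 4×3 + 1
3 = 3×1 + 0
gcd = 1, so the inverse exists. Back-substitute:
1 = 13 − 4·3
1 = −4·42 + 13·13
So 13·13 ≡ 1 (mod 42).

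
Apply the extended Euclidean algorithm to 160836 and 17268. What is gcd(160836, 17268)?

12

Apply Euclid's algorithm to 160836 and 17268:
160836 = 9×17268 + 5424
17268 = 3×5424 + 996
5424 = 5×996 + 444
996 = 2×444 + 108
444 = 4×108 + 12
108 = 9×12 + 0
gcd(160836, 17268) = 12.
Express as a combination:
12 = 444 − 4·108
12 = −4·996 + 9·444
12 = 9·5424 − 49·996
12 = −49·17268 + 156·5424
12 = 156·160836 − 1453·17268
So 12 = (156)·160836 + (-1453)·17268.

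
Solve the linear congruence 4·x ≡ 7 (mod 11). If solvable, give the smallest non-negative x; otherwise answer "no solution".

10

First find gcd(4, 11):
11 = 2·4 + 3
4 = 1·3 + 1
3 = 3·1 + 0
gcd = 1, so a unique solution mod 11 exists.
Back-substitute for the Bézout coefficients:
1 = 4 − 3
1 = −11 + 3·4
So 4·(3) ≡ 1 (mod 11), giving 4⁻¹ ≡ 3.
x ≡ 4⁻¹·7 ≡ 3·7 ≡ 10 (mod 11).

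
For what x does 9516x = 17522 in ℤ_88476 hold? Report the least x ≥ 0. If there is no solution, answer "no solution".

no solution

gcd(9516, 88476):
88476 = 9×9516 + 2832
9516 = 3×2832 + 1020
2832 = 2×1020 + 792
1020 = 1×792 + 228
792 = 3×228 + 108
228 = 2×108 + 12
108 = 9×12 + 0
gcd = 12, but 12 ∤ 17522, so the congruence has no solution.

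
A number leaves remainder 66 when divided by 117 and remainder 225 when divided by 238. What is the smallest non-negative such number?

Write x = 66 + 117·k. Then 117·k ≡ 225 − 66 ≡ 159 (mod 238).
Need 117⁻¹ mod 238. Extended Euclid on (238, 117):
238 = 2·117 + 4
117 = 29·4 + 1
4 = 4·1 + 0
Back-substitute:
1 = 117 − 29·4
1 = −29·238 + 59·117
117⁻¹ ≡ 59 (mod 238), so k ≡ 59·159 ≡ 99 (mod 238).
x = 66 + 117·99 = 11649.

11649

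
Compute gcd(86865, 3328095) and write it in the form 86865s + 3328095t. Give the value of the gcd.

15

Euclidean algorithm:
3328095 = 38·86865 + 27225
86865 = 3·27225 + 5190
27225 = 5·5190 + 1275
5190 = 4·1275 + 90
1275 = 14·90 + 15
90 = 6·15 + 0
gcd(86865, 3328095) = 15.
Express as a combination:
15 = 1275 − 14·90
15 = −14·5190 + 57·1275
15 = 57·27225 − 299·5190
15 = −299·86865 + 954·27225
15 = 954·3328095 − 36551·86865
So 15 = (954)·3328095 + (-36551)·86865.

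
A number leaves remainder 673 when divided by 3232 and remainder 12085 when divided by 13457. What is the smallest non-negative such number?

Write x = 673 + 3232·k. Then 3232·k ≡ 12085 − 673 ≡ 11412 (mod 13457).
Need 3232⁻¹ mod 13457. Extended Euclid on (13457, 3232):
13457 = 4·3232 + 529
3232 = 6·529 + 58
529 = 9·58 + 7
58 = 8·7 + 2
7 = 3·2 + 1
2 = 2·1 + 0
Back-substitute:
1 = 7 − 3·2
1 = −3·58 + 25·7
1 = 25·529 − 228·58
1 = −228·3232 + 1393·529
1 = 1393·13457 − 5800·3232
3232⁻¹ ≡ 7657 (mod 13457), so k ≡ 7657·11412 ≡ 5383 (mod 13457).
x = 673 + 3232·5383 = 17398529.

17398529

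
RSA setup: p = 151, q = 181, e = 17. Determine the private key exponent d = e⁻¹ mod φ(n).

φ(n) = (p−1)(q−1) = 150·180 = 27000.
Need d with 17·d ≡ 1 (mod 27000). Apply the extended Euclidean algorithm:
27000 = 1588×17 + 4
17 = 4×4 + 1
4 = 4×1 + 0
Back-substitute:
1 = 17 − 4·4
1 = −4·27000 + 6353·17
So 17·6353 ≡ 1 (mod 27000), hence d = 6353.

6353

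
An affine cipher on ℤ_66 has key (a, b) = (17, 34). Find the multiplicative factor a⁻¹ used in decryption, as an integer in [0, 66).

Run Euclid on (66, 17):
66 = 3*17 + 15
17 = 1*15 + 2
15 = 7*2 + 1
2 = 2*1 + 0
gcd = 1, so the inverse exists. Back-substitute:
1 = 15 − 7·2
1 = −7·17 + 8·15
1 = 8·66 − 31·17
Thus 17·(-31) ≡ 1 (mod 66); reducing, -31 mod 66 = 35.

35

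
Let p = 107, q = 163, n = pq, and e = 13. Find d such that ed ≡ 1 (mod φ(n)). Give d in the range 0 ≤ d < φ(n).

1321

φ(n) = (p−1)(q−1) = 106·162 = 17172.
Need d with 13·d ≡ 1 (mod 17172). Apply the extended Euclidean algorithm:
17172 = 1320×13 + 12
13 = 1×12 + 1
12 = 12×1 + 0
Back-substitute:
1 = 13 − 12
1 = −17172 + 1321·13
So 13·1321 ≡ 1 (mod 17172), hence d = 1321.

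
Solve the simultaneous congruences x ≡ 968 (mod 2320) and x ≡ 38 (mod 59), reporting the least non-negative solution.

89128

Write x = 968 + 2320·k. Then 2320·k ≡ 38 − 968 ≡ 14 (mod 59).
Need 2320⁻¹ mod 59. Extended Euclid on (59, 19):
59 = 3·19 + 2
19 = 9·2 + 1
2 = 2·1 + 0
Back-substitute:
1 = 19 − 9·2
1 = −9·59 + 28·19
2320⁻¹ ≡ 28 (mod 59), so k ≡ 28·14 ≡ 38 (mod 59).
x = 968 + 2320·38 = 89128.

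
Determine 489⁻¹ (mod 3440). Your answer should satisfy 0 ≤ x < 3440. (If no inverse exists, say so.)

809

Apply the Euclidean algorithm to 3440 and 489:
3440 = 7×489 + 17
489 = 28×17 + 13
17 = 1×13 + 4
13 = 3×4 + 1
4 = 4×1 + 0
gcd = 1, so the inverse exists. Back-substitute:
1 = 13 − 3·4
1 = −3·17 + 4·13
1 = 4·489 − 115·17
1 = −115·3440 + 809·489
So 489·809 ≡ 1 (mod 3440).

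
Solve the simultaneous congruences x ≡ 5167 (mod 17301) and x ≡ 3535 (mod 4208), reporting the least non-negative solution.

19659103

Write x = 5167 + 17301·k. Then 17301·k ≡ 3535 − 5167 ≡ 2576 (mod 4208).
Need 17301⁻¹ mod 4208. Extended Euclid on (4208, 469):
4208 = 8×469 + 456
469 = 1×456 + 13
456 = 35×13 + 1
13 = 13×1 + 0
Back-substitute:
1 = 456 − 35·13
1 = −35·469 + 36·456
1 = 36·4208 − 323·469
17301⁻¹ ≡ 3885 (mod 4208), so k ≡ 3885·2576 ≡ 1136 (mod 4208).
x = 5167 + 17301·1136 = 19659103.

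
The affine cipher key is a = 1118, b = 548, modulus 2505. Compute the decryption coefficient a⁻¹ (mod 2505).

2207

gcd(2505, 1118) by repeated division:
2505 = 2×1118 + 269
1118 = 4×269 + 42
269 = 6×42 + 17
42 = 2×17 + 8
17 = 2×8 + 1
8 = 8×1 + 0
The gcd is 1. Working backward:
1 = 17 − 2·8
1 = −2·42 + 5·17
1 = 5·269 − 32·42
1 = −32·1118 + 133·269
1 = 133·2505 − 298·1118
Hence 1118⁻¹ ≡ -298 ≡ 2207 (mod 2505).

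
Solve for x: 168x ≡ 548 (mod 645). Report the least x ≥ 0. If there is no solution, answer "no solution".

gcd(168, 645):
645 = 3*168 + 141
168 = 1*141 + 27
141 = 5*27 + 6
27 = 4*6 + 3
6 = 2*3 + 0
gcd = 3, but 3 ∤ 548, so the congruence has no solution.

no solution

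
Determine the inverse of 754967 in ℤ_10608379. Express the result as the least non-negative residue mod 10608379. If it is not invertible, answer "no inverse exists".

Extended Euclidean algorithm:
10608379 = 14×754967 + 38841
754967 = 19×38841 + 16988
38841 = 2×16988 + 4865
16988 = 3×4865 + 2393
4865 = 2×2393 + 79
2393 = 30×79 + 23
79 = 3×23 + 10
23 = 2×10 + 3
10 = 3×3 + 1
3 = 3×1 + 0
Since gcd(754967, 10608379) = 1, back-substitute to write 1 as a combination:
1 = 10 − 3·3
1 = −3·23 + 7·10
1 = 7·79 − 24·23
1 = −24·2393 + 727·79
1 = 727·4865 − 1478·2393
1 = −1478·16988 + 5161·4865
1 = 5161·38841 − 11800·16988
1 = −11800·754967 + 229361·38841
1 = 229361·10608379 − 3222854·754967
Thus 754967·(-3222854) ≡ 1 (mod 10608379); reducing, -3222854 mod 10608379 = 7385525.

7385525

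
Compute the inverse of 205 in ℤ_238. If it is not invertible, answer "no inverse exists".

137

Extended Euclidean algorithm:
238 = 1*205 + 33
205 = 6*33 + 7
33 = 4*7 + 5
7 = 1*5 + 2
5 = 2*2 + 1
2 = 2*1 + 0
Since gcd(205, 238) = 1, back-substitute to write 1 as a combination:
1 = 5 − 2·2
1 = −2·7 + 3·5
1 = 3·33 − 14·7
1 = −14·205 + 87·33
1 = 87·238 − 101·205
So 205·(-101) ≡ 1 (mod 238), and -101 ≡ 137 (mod 238).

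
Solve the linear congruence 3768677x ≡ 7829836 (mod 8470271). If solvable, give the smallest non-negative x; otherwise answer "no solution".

7107191

First find gcd(3768677, 8470271):
8470271 = 2*3768677 + 932917
3768677 = 4*932917 + 37009
932917 = 25*37009 + 7692
37009 = 4*7692 + 6241
7692 = 1*6241 + 1451
6241 = 4*1451 + 437
1451 = 3*437 + 140
437 = 3*140 + 17
140 = 8*17 + 4
17 = 4*4 + 1
4 = 4*1 + 0
gcd = 1, so a unique solution mod 8470271 exists.
Back-substitute for the Bézout coefficients:
1 = 17 − 4·4
1 = −4·140 + 33·17
1 = 33·437 − 103·140
1 = −103·1451 + 342·437
1 = 342·6241 − 1471·1451
1 = −1471·7692 + 1813·6241
1 = 1813·37009 − 8723·7692
1 = −8723·932917 + 219888·37009
1 = 219888·3768677 − 888275·932917
1 = −888275·8470271 + 1996438·3768677
So 3768677·(1996438) ≡ 1 (mod 8470271), giving 3768677⁻¹ ≡ 1996438.
x ≡ 3768677⁻¹·7829836 ≡ 1996438·7829836 ≡ 7107191 (mod 8470271).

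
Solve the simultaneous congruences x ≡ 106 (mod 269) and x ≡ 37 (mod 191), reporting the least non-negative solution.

Write x = 106 + 269·k. Then 269·k ≡ 37 − 106 ≡ 122 (mod 191).
Need 269⁻¹ mod 191. Extended Euclid on (191, 78):
191 = 2·78 + 35
78 = 2·35 + 8
35 = 4·8 + 3
8 = 2·3 + 2
3 = 1·2 + 1
2 = 2·1 + 0
Back-substitute:
1 = 3 − 2
1 = −8 + 3·3
1 = 3·35 − 13·8
1 = −13·78 + 29·35
1 = 29·191 − 71·78
269⁻¹ ≡ 120 (mod 191), so k ≡ 120·122 ≡ 124 (mod 191).
x = 106 + 269·124 = 33462.

33462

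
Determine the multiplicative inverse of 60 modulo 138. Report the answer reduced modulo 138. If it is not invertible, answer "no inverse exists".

Compute gcd(60, 138):
138 = 2*60 + 18
60 = 3*18 + 6
18 = 3*6 + 0
gcd(60, 138) = 6 ≠ 1, so 60 has no multiplicative inverse modulo 138.

no inverse exists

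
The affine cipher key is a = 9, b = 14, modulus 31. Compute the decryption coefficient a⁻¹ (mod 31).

7

Extended Euclidean algorithm:
31 = 3×9 + 4
9 = 2×4 + 1
4 = 4×1 + 0
Since gcd(9, 31) = 1, back-substitute to write 1 as a combination:
1 = 9 − 2·4
1 = −2·31 + 7·9
So 9·7 ≡ 1 (mod 31).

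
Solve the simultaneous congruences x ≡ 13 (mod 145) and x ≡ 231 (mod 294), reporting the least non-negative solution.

5523

Write x = 13 + 145·k. Then 145·k ≡ 231 − 13 ≡ 218 (mod 294).
Need 145⁻¹ mod 294. Extended Euclid on (294, 145):
294 = 2*145 + 4
145 = 36*4 + 1
4 = 4*1 + 0
Back-substitute:
1 = 145 − 36·4
1 = −36·294 + 73·145
145⁻¹ ≡ 73 (mod 294), so k ≡ 73·218 ≡ 38 (mod 294).
x = 13 + 145·38 = 5523.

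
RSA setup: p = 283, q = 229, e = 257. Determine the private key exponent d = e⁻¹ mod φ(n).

40529

φ(n) = (p−1)(q−1) = 282·228 = 64296.
Need d with 257·d ≡ 1 (mod 64296). Apply the extended Euclidean algorithm:
64296 = 250×257 + 46
257 = 5×46 + 27
46 = 1×27 + 19
27 = 1×19 + 8
19 = 2×8 + 3
8 = 2×3 + 2
3 = 1×2 + 1
2 = 2×1 + 0
Back-substitute:
1 = 3 − 2
1 = −8 + 3·3
1 = 3·19 − 7·8
1 = −7·27 + 10·19
1 = 10·46 − 17·27
1 = −17·257 + 95·46
1 = 95·64296 − 23767·257
So 257·(-23767) ≡ 1 (mod 64296), hence d ≡ -23767 ≡ 40529 (mod 64296).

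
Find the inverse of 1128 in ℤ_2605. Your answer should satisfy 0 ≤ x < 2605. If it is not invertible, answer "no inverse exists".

2187

Apply the Euclidean algorithm to 2605 and 1128:
2605 = 2*1128 + 349
1128 = 3*349 + 81
349 = 4*81 + 25
81 = 3*25 + 6
25 = 4*6 + 1
6 = 6*1 + 0
Since gcd(1128, 2605) = 1, back-substitute to write 1 as a combination:
1 = 25 − 4·6
1 = −4·81 + 13·25
1 = 13·349 − 56·81
1 = −56·1128 + 181·349
1 = 181·2605 − 418·1128
Hence 1128⁻¹ ≡ -418 ≡ 2187 (mod 2605).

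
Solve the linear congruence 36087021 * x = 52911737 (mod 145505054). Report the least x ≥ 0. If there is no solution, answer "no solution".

First find gcd(36087021, 145505054):
145505054 = 4*36087021 + 1156970
36087021 = 31*1156970 + 220951
1156970 = 5*220951 + 52215
220951 = 4*52215 + 12091
52215 = 4*12091 + 3851
12091 = 3*3851 + 538
3851 = 7*538 + 85
538 = 6*85 + 28
85 = 3*28 + 1
28 = 28*1 + 0
gcd = 1, so a unique solution mod 145505054 exists.
Back-substitute for the Bézout coefficients:
1 = 85 − 3·28
1 = −3·538 + 19·85
1 = 19·3851 − 136·538
1 = −136·12091 + 427·3851
1 = 427·52215 − 1844·12091
1 = −1844·220951 + 7803·52215
1 = 7803·1156970 − 40859·220951
1 = −40859·36087021 + 1274432·1156970
1 = 1274432·145505054 − 5138587·36087021
So 36087021·(-5138587) ≡ 1 (mod 145505054), giving 36087021⁻¹ ≡ 140366467.
x ≡ 36087021⁻¹·52911737 ≡ 140366467·52911737 ≡ 53039105 (mod 145505054).

53039105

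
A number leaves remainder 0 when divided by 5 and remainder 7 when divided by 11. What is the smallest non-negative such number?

40

Write x = 0 + 5·k. Then 5·k ≡ 7 − 0 ≡ 7 (mod 11).
Need 5⁻¹ mod 11. Extended Euclid on (11, 5):
11 = 2*5 + 1
5 = 5*1 + 0
Back-substitute:
1 = 11 − 2·5
5⁻¹ ≡ 9 (mod 11), so k ≡ 9·7 ≡ 8 (mod 11).
x = 0 + 5·8 = 40.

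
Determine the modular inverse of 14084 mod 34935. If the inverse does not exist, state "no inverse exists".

gcd(34935, 14084) by repeated division:
34935 = 2×14084 + 6767
14084 = 2×6767 + 550
6767 = 12×550 + 167
550 = 3×167 + 49
167 = 3×49 + 20
49 = 2×20 + 9
20 = 2×9 + 2
9 = 4×2 + 1
2 = 2×1 + 0
gcd = 1, so the inverse exists. Back-substitute:
1 = 9 − 4·2
1 = −4·20 + 9·9
1 = 9·49 − 22·20
1 = −22·167 + 75·49
1 = 75·550 − 247·167
1 = −247·6767 + 3039·550
1 = 3039·14084 − 6325·6767
1 = −6325·34935 + 15689·14084
So 14084·15689 ≡ 1 (mod 34935).

15689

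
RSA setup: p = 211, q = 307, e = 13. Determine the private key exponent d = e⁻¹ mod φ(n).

59317

φ(n) = (p−1)(q−1) = 210·306 = 64260.
Need d with 13·d ≡ 1 (mod 64260). Apply the extended Euclidean algorithm:
64260 = 4943*13 + 1
13 = 13*1 + 0
Back-substitute:
1 = 64260 − 4943·13
So 13·(-4943) ≡ 1 (mod 64260), hence d ≡ -4943 ≡ 59317 (mod 64260).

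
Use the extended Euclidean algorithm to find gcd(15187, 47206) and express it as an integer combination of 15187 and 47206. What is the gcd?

Apply Euclid's algorithm to 47206 and 15187:
47206 = 3×15187 + 1645
15187 = 9×1645 + 382
1645 = 4×382 + 117
382 = 3×117 + 31
117 = 3×31 + 24
31 = 1×24 + 7
24 = 3×7 + 3
7 = 2×3 + 1
3 = 3×1 + 0
gcd(15187, 47206) = 1.
Back-substituting:
1 = 7 − 2·3
1 = −2·24 + 7·7
1 = 7·31 − 9·24
1 = −9·117 + 34·31
1 = 34·382 − 111·117
1 = −111·1645 + 478·382
1 = 478·15187 − 4413·1645
1 = −4413·47206 + 13717·15187
So 1 = (-4413)·47206 + (13717)·15187.

1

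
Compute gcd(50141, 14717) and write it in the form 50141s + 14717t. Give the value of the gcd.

1

Apply Euclid's algorithm to 50141 and 14717:
50141 = 3·14717 + 5990
14717 = 2·5990 + 2737
5990 = 2·2737 + 516
2737 = 5·516 + 157
516 = 3·157 + 45
157 = 3·45 + 22
45 = 2·22 + 1
22 = 22·1 + 0
gcd(50141, 14717) = 1.
Express as a combination:
1 = 45 − 2·22
1 = −2·157 + 7·45
1 = 7·516 − 23·157
1 = −23·2737 + 122·516
1 = 122·5990 − 267·2737
1 = −267·14717 + 656·5990
1 = 656·50141 − 2235·14717
So 1 = (656)·50141 + (-2235)·14717.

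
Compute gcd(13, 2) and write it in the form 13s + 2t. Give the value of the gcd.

1

Repeated division:
13 = 6*2 + 1
2 = 2*1 + 0
gcd(13, 2) = 1.
Working backward:
1 = 13 − 6·2
So 1 = (1)·13 + (-6)·2.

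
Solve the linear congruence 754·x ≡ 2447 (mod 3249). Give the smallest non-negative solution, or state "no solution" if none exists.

First find gcd(754, 3249):
3249 = 4·754 + 233
754 = 3·233 + 55
233 = 4·55 + 13
55 = 4·13 + 3
13 = 4·3 + 1
3 = 3·1 + 0
gcd = 1, so a unique solution mod 3249 exists.
Back-substitute for the Bézout coefficients:
1 = 13 − 4·3
1 = −4·55 + 17·13
1 = 17·233 − 72·55
1 = −72·754 + 233·233
1 = 233·3249 − 1004·754
So 754·(-1004) ≡ 1 (mod 3249), giving 754⁻¹ ≡ 2245.
x ≡ 754⁻¹·2447 ≡ 2245·2447 ≡ 2705 (mod 3249).

2705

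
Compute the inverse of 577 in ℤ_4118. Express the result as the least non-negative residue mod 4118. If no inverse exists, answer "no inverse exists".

Run Euclid on (4118, 577):
4118 = 7·577 + 79
577 = 7·79 + 24
79 = 3·24 + 7
24 = 3·7 + 3
7 = 2·3 + 1
3 = 3·1 + 0
Since gcd(577, 4118) = 1, back-substitute to write 1 as a combination:
1 = 7 − 2·3
1 = −2·24 + 7·7
1 = 7·79 − 23·24
1 = −23·577 + 168·79
1 = 168·4118 − 1199·577
So 577·(-1199) ≡ 1 (mod 4118), and -1199 ≡ 2919 (mod 4118).

2919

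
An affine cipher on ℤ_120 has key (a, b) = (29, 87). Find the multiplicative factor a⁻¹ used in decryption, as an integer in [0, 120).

Extended Euclidean algorithm:
120 = 4×29 + 4
29 = 7×4 + 1
4 = 4×1 + 0
Since gcd(29, 120) = 1, back-substitute to write 1 as a combination:
1 = 29 − 7·4
1 = −7·120 + 29·29
So 29·29 ≡ 1 (mod 120).

29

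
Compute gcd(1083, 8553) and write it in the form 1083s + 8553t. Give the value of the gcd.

Euclidean algorithm:
8553 = 7·1083 + 972
1083 = 1·972 + 111
972 = 8·111 + 84
111 = 1·84 + 27
84 = 3·27 + 3
27 = 9·3 + 0
gcd(1083, 8553) = 3.
Express as a combination:
3 = 84 − 3·27
3 = −3·111 + 4·84
3 = 4·972 − 35·111
3 = −35·1083 + 39·972
3 = 39·8553 − 308·1083
So 3 = (39)·8553 + (-308)·1083.

3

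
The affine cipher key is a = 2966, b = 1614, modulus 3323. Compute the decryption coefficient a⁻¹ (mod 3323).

1722

Apply the Euclidean algorithm to 3323 and 2966:
3323 = 1*2966 + 357
2966 = 8*357 + 110
357 = 3*110 + 27
110 = 4*27 + 2
27 = 13*2 + 1
2 = 2*1 + 0
gcd = 1, so the inverse exists. Back-substitute:
1 = 27 − 13·2
1 = −13·110 + 53·27
1 = 53·357 − 172·110
1 = −172·2966 + 1429·357
1 = 1429·3323 − 1601·2966
Hence 2966⁻¹ ≡ -1601 ≡ 1722 (mod 3323).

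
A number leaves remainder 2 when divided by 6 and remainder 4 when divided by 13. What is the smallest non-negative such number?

Write x = 2 + 6·k. Then 6·k ≡ 4 − 2 ≡ 2 (mod 13).
Need 6⁻¹ mod 13. Extended Euclid on (13, 6):
13 = 2·6 + 1
6 = 6·1 + 0
Back-substitute:
1 = 13 − 2·6
6⁻¹ ≡ 11 (mod 13), so k ≡ 11·2 ≡ 9 (mod 13).
x = 2 + 6·9 = 56.

56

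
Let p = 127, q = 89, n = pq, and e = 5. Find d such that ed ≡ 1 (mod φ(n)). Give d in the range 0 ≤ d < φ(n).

6653

φ(n) = (p−1)(q−1) = 126·88 = 11088.
Need d with 5·d ≡ 1 (mod 11088). Apply the extended Euclidean algorithm:
11088 = 2217*5 + 3
5 = 1*3 + 2
3 = 1*2 + 1
2 = 2*1 + 0
Back-substitute:
1 = 3 − 2
1 = −5 + 2·3
1 = 2·11088 − 4435·5
So 5·(-4435) ≡ 1 (mod 11088), hence d ≡ -4435 ≡ 6653 (mod 11088).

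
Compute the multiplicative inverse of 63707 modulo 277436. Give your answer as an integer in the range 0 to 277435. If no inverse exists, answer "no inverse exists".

Apply the Euclidean algorithm to 277436 and 63707:
277436 = 4*63707 + 22608
63707 = 2*22608 + 18491
22608 = 1*18491 + 4117
18491 = 4*4117 + 2023
4117 = 2*2023 + 71
2023 = 28*71 + 35
71 = 2*35 + 1
35 = 35*1 + 0
gcd = 1, so the inverse exists. Back-substitute:
1 = 71 − 2·35
1 = −2·2023 + 57·71
1 = 57·4117 − 116·2023
1 = −116·18491 + 521·4117
1 = 521·22608 − 637·18491
1 = −637·63707 + 1795·22608
1 = 1795·277436 − 7817·63707
Hence 63707⁻¹ ≡ -7817 ≡ 269619 (mod 277436).

269619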